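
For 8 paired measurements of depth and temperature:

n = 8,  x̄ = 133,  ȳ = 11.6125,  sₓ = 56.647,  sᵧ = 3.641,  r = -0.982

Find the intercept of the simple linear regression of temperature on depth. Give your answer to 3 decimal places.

b = r · sᵧ/sₓ = -0.982 · 3.641/56.647 = -0.063118
a = ȳ − b·x̄ = 11.6125 − (-0.063118)·133 = 20.007233

20.007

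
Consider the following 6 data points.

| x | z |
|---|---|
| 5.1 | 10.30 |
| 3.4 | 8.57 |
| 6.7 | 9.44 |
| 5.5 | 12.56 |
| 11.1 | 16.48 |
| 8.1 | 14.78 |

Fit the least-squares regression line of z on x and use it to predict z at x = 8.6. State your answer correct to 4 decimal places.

14.0138

n = 6, Σx = 39.9, Σy = 72.13, Σxy = 516.642, Σx² = 301.53
Sxx = Σx² − (Σx)²/n = 301.53 − 265.335 = 36.195
Sxy = Σxy − (Σx)(Σy)/n = 516.642 − 479.6645 = 36.9775
b = Sxy/Sxx = 36.9775/36.195 = 1.021619
a = ȳ − b·x̄ = 12.021667 − 1.021619·6.65 = 5.227900
ŷ(8.6) = a + b·8.6 = 5.227900 + 1.021619·8.6 = 14.013824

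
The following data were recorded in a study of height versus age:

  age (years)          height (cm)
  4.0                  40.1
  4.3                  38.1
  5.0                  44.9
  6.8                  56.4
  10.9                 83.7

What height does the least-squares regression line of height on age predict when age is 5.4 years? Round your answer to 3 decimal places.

47.377

n = 5, Σx = 31, Σy = 263.2, Σxy = 1844.58, Σx² = 224.54
Sxx = Σx² − (Σx)²/n = 224.54 − 192.2 = 32.34
Sxy = Σxy − (Σx)(Σy)/n = 1844.58 − 1631.84 = 212.74
b = Sxy/Sxx = 212.74/32.34 = 6.578231
a = ȳ − b·x̄ = 52.64 − 6.578231·6.2 = 11.854966
ŷ(5.4) = a + b·5.4 = 11.854966 + 6.578231·5.4 = 47.377415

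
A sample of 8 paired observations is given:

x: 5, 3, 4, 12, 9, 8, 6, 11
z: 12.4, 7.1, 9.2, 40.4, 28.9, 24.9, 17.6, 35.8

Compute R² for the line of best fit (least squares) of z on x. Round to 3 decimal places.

n = 8, Σx = 58, Σy = 176.3, Σxy = 1563.6, Σx² = 496, Σy² = 4967.59
Sxx = Σx² − (Σx)²/n = 496 − 420.5 = 75.5
Sxy = Σxy − (Σx)(Σy)/n = 1563.6 − 1278.175 = 285.425
Syy = Σy² − (Σy)²/n = 4967.59 − 3885.21125 = 1082.37875
R² = Sxy²/(Sxx·Syy) = (285.425)²/(75.5·1082.37875) = 0.996914

0.997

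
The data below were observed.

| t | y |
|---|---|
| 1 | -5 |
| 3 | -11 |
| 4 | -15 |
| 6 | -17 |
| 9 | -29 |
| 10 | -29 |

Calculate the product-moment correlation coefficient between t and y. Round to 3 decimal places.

n = 6, Σx = 33, Σy = -106, Σxy = -751, Σx² = 243, Σy² = 2342
Sxx = Σx² − (Σx)²/n = 243 − 181.5 = 61.5
Sxy = Σxy − (Σx)(Σy)/n = -751 − (-583) = -168
Syy = Σy² − (Σy)²/n = 2342 − 1872.666667 = 469.333333
r = Sxy/√(Sxx·Syy) = -168/√(28864) = -168/169.894085 = -0.988851

-0.989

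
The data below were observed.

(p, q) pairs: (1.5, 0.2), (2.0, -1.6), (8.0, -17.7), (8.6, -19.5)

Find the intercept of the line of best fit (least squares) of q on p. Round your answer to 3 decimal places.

4.101

n = 4, Σx = 20.1, Σy = -38.6, Σxy = -312.2, Σx² = 144.21
Sxx = Σx² − (Σx)²/n = 144.21 − 101.0025 = 43.2075
Sxy = Σxy − (Σx)(Σy)/n = -312.2 − (-193.965) = -118.235
b = Sxy/Sxx = -118.235/43.2075 = -2.736446
a = ȳ − b·x̄ = -9.65 − (-2.736446)·5.025 = 4.100642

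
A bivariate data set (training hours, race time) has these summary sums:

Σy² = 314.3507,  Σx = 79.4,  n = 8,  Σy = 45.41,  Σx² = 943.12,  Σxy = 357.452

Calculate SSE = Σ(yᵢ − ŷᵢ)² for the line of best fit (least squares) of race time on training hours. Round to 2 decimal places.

0.53

Sxx = Σx² − (Σx)²/n = 943.12 − 788.045 = 155.075
Sxy = Σxy − (Σx)(Σy)/n = 357.452 − 450.69425 = -93.24225
Syy = Σy² − (Σy)²/n = 314.3507 − 257.758512 = 56.592188
b = Sxy/Sxx = -93.24225/155.075 = -0.601272
SSE = Syy − b·Sxy = 56.592188 − (-0.601272)·(-93.24225) = 0.528237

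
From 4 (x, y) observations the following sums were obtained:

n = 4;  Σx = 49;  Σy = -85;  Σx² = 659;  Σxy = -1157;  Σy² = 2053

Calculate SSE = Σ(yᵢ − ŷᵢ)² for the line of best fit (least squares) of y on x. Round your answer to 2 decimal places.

Sxx = Σx² − (Σx)²/n = 659 − 600.25 = 58.75
Sxy = Σxy − (Σx)(Σy)/n = -1157 − (-1041.25) = -115.75
Syy = Σy² − (Σy)²/n = 2053 − 1806.25 = 246.75
b = Sxy/Sxx = -115.75/58.75 = -1.970213
SSE = Syy − b·Sxy = 246.75 − (-1.970213)·(-115.75) = 18.697872

18.70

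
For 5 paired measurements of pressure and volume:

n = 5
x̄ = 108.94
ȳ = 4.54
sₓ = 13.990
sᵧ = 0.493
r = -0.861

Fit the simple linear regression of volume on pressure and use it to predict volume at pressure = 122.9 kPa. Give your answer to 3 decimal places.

b = r · sᵧ/sₓ = -0.861 · 0.493/13.99 = -0.030341
a = ȳ − b·x̄ = 4.54 − (-0.030341)·108.94 = 7.845367
ŷ(122.9) = a + b·122.9 = 7.845367 + (-0.030341)·122.9 = 4.116437

4.116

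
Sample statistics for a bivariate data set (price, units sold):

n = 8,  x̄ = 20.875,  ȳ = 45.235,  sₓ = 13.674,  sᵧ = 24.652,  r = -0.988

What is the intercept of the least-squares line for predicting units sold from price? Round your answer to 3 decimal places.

82.418

b = r · sᵧ/sₓ = -0.988 · 24.652/13.674 = -1.781203
a = ȳ − b·x̄ = 45.235 − (-1.781203)·20.875 = 82.417622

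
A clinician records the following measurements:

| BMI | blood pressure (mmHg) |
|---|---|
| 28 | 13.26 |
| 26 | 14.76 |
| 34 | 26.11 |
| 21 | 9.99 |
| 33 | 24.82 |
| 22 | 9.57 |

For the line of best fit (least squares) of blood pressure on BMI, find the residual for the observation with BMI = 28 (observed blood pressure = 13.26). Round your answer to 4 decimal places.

-4.0161

n = 6, Σx = 164, Σy = 98.51, Σxy = 2882.17, Σx² = 4630
Sxx = Σx² − (Σx)²/n = 4630 − 4482.666667 = 147.333333
Sxy = Σxy − (Σx)(Σy)/n = 2882.17 − 2692.606667 = 189.563333
b = Sxy/Sxx = 189.563333/147.333333 = 1.286629
a = ȳ − b·x̄ = 16.418333 − 1.286629·27.333333 = -18.749525
ŷ(28) = -18.749525 + 1.286629·28 = 17.276086
residual = y − ŷ = 13.26 − 17.276086 = -4.016086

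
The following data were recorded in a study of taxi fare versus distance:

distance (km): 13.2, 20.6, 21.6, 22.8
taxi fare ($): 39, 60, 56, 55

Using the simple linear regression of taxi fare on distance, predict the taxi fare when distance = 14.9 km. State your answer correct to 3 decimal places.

n = 4, Σx = 78.2, Σy = 210, Σxy = 4214.4, Σx² = 1585
Sxx = Σx² − (Σx)²/n = 1585 − 1528.81 = 56.19
Sxy = Σxy − (Σx)(Σy)/n = 4214.4 − 4105.5 = 108.9
b = Sxy/Sxx = 108.9/56.19 = 1.938067
a = ȳ − b·x̄ = 52.5 − 1.938067·19.55 = 14.610785
ŷ(14.9) = a + b·14.9 = 14.610785 + 1.938067·14.9 = 43.487987

43.488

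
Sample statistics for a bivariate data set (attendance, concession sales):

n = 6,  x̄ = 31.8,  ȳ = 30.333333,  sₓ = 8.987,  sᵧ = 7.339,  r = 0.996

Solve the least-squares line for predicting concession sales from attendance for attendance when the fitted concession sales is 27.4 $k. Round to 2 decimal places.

28.19

b = r · sᵧ/sₓ = 0.996 · 7.339/8.987 = 0.813358
a = ȳ − b·x̄ = 30.333333 − 0.813358·31.8 = 4.468564
Set a + b·x = 27.4: x = (27.4 − 4.468564) / 0.813358 = 28.193550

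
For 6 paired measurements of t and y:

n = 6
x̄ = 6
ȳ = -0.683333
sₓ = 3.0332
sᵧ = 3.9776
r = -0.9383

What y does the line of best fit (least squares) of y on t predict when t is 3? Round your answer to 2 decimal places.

3.01

b = r · sᵧ/sₓ = -0.9383 · 3.9776/3.0332 = -1.230444
a = ȳ − b·x̄ = -0.683333 − (-1.230444)·6 = 6.699330
ŷ(3) = a + b·3 = 6.699330 + (-1.230444)·3 = 3.007998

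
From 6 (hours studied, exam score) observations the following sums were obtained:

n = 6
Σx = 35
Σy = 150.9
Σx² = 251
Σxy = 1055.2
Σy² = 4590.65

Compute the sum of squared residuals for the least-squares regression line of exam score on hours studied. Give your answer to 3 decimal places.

141.974

Sxx = Σx² − (Σx)²/n = 251 − 204.166667 = 46.833333
Sxy = Σxy − (Σx)(Σy)/n = 1055.2 − 880.25 = 174.95
Syy = Σy² − (Σy)²/n = 4590.65 − 3795.135 = 795.515
b = Sxy/Sxx = 174.95/46.833333 = 3.735587
SSE = Syy − b·Sxy = 795.515 − 3.735587·174.95 = 141.974021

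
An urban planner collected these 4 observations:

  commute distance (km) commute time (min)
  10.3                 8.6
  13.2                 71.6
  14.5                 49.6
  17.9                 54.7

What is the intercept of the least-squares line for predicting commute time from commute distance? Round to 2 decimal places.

-25.96

n = 4, Σx = 55.9, Σy = 184.5, Σxy = 2732.03, Σx² = 810.99
Sxx = Σx² − (Σx)²/n = 810.99 − 781.2025 = 29.7875
Sxy = Σxy − (Σx)(Σy)/n = 2732.03 − 2578.3875 = 153.6425
b = Sxy/Sxx = 153.6425/29.7875 = 5.157952
a = ȳ − b·x̄ = 46.125 − 5.157952·13.975 = -25.957381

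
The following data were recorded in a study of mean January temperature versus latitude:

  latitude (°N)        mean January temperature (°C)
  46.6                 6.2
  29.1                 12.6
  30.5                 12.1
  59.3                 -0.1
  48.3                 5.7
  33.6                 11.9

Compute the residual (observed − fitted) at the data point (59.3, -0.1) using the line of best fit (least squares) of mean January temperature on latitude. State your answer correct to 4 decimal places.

n = 6, Σx = 247.4, Σy = 48.4, Σxy = 1693.85, Σx² = 10926.96
Sxx = Σx² − (Σx)²/n = 10926.96 − 10201.126667 = 725.833333
Sxy = Σxy − (Σx)(Σy)/n = 1693.85 − 1995.693333 = -301.843333
b = Sxy/Sxx = -301.843333/725.833333 = -0.415858
a = ȳ − b·x̄ = 8.066667 − (-0.415858)·41.233333 = 25.213863
ŷ(59.3) = 25.213863 + (-0.415858)·59.3 = 0.553505
residual = y − ŷ = -0.1 − 0.553505 = -0.653505

-0.6535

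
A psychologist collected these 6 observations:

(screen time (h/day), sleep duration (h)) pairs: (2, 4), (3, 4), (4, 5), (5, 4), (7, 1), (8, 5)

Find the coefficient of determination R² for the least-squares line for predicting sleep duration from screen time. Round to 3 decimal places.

0.060

n = 6, Σx = 29, Σy = 23, Σxy = 107, Σx² = 167, Σy² = 99
Sxx = Σx² − (Σx)²/n = 167 − 140.166667 = 26.833333
Sxy = Σxy − (Σx)(Σy)/n = 107 − 111.166667 = -4.166667
Syy = Σy² − (Σy)²/n = 99 − 88.166667 = 10.833333
R² = Sxy²/(Sxx·Syy) = (-4.166667)²/(26.833333·10.833333) = 0.059723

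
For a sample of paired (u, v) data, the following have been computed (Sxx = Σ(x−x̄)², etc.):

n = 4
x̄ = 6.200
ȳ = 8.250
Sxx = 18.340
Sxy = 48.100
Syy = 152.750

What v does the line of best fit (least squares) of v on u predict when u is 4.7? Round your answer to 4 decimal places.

4.3160

b = Sxy/Sxx = 48.1/18.34 = 2.622683
a = ȳ − b·x̄ = 8.25 − 2.622683·6.2 = -8.010632
ŷ(4.7) = a + b·4.7 = -8.010632 + 2.622683·4.7 = 4.315976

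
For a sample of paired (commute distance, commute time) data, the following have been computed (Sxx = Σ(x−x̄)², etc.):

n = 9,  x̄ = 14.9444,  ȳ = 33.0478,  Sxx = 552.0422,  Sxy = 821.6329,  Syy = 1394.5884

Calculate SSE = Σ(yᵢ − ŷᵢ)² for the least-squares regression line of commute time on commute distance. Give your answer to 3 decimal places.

b = Sxy/Sxx = 821.6329/552.0422 = 1.488352
SSE = Syy − b·Sxy = 1394.5884 − 1.488352·821.6329 = 171.709746

171.710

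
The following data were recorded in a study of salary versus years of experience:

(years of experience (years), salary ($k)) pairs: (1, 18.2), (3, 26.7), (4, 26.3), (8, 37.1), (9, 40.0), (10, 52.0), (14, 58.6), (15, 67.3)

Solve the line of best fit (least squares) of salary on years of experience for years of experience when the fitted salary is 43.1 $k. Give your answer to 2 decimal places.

n = 8, Σx = 64, Σy = 326.2, Σxy = 3210.2, Σx² = 692
Sxx = Σx² − (Σx)²/n = 692 − 512 = 180
Sxy = Σxy − (Σx)(Σy)/n = 3210.2 − 2609.6 = 600.6
b = Sxy/Sxx = 600.6/180 = 3.336667
a = ȳ − b·x̄ = 40.775 − 3.336667·8 = 14.081667
Set a + b·x = 43.1: x = (43.1 − 14.081667) / 3.336667 = 8.696803

8.70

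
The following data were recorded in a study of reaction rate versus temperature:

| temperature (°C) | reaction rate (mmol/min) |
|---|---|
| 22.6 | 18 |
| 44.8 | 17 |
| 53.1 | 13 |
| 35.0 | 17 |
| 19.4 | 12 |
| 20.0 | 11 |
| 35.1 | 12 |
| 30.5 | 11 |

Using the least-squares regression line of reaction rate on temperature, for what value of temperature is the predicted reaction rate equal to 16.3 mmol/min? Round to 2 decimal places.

83.21

n = 8, Σx = 260.5, Σy = 111, Σxy = 3663.2, Σx² = 9501.03
Sxx = Σx² − (Σx)²/n = 9501.03 − 8482.53125 = 1018.49875
Sxy = Σxy − (Σx)(Σy)/n = 3663.2 − 3614.4375 = 48.7625
b = Sxy/Sxx = 48.7625/1018.49875 = 0.047877
a = ȳ − b·x̄ = 13.875 − 0.047877·32.5625 = 12.316010
Set a + b·x = 16.3: x = (16.3 − 12.316010) / 0.047877 = 83.213297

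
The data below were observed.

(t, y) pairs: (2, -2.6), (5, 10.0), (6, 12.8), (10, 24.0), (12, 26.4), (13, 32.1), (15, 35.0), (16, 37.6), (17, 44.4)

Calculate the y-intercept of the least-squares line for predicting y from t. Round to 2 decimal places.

n = 9, Σx = 96, Σy = 219.7, Σxy = 2977.1, Σx² = 1248
Sxx = Σx² − (Σx)²/n = 1248 − 1024 = 224
Sxy = Σxy − (Σx)(Σy)/n = 2977.1 − 2343.466667 = 633.633333
b = Sxy/Sxx = 633.633333/224 = 2.828720
a = ȳ − b·x̄ = 24.411111 − 2.828720·10.666667 = -5.761905

-5.76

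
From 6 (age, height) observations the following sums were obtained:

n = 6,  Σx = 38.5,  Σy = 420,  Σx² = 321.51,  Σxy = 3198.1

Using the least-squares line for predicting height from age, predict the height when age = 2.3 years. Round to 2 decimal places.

42.19

Sxx = Σx² − (Σx)²/n = 321.51 − 247.041667 = 74.468333
Sxy = Σxy − (Σx)(Σy)/n = 3198.1 − 2695 = 503.1
b = Sxy/Sxx = 503.1/74.468333 = 6.755892
a = ȳ − b·x̄ = 70 − 6.755892·6.416667 = 26.649695
ŷ(2.3) = a + b·2.3 = 26.649695 + 6.755892·2.3 = 42.188246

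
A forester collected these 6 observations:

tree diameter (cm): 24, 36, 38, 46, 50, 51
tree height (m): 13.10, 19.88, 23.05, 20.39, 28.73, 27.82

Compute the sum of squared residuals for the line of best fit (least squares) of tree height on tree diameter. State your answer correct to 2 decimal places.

n = 6, Σx = 245, Σy = 132.97, Σxy = 5699.24, Σx² = 10533, Σy² = 3113.2443
Sxx = Σx² − (Σx)²/n = 10533 − 10004.166667 = 528.833333
Sxy = Σxy − (Σx)(Σy)/n = 5699.24 − 5429.608333 = 269.631667
Syy = Σy² − (Σy)²/n = 3113.2443 − 2946.836817 = 166.407483
b = Sxy/Sxx = 269.631667/528.833333 = 0.509861
SSE = Syy − b·Sxy = 166.407483 − 0.509861·269.631667 = 28.932723

28.93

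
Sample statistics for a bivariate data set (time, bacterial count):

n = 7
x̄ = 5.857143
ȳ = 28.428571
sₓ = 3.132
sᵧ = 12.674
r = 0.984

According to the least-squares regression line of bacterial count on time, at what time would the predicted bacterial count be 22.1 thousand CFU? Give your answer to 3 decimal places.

4.268

b = r · sᵧ/sₓ = 0.984 · 12.674/3.132 = 3.981870
a = ȳ − b·x̄ = 28.428571 − 3.981870·5.857143 = 5.106191
Set a + b·x = 22.1: x = (22.1 − 5.106191) / 3.981870 = 4.267796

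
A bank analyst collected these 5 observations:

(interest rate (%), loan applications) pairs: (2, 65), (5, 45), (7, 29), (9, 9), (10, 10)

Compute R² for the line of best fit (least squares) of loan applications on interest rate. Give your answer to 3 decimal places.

n = 5, Σx = 33, Σy = 158, Σxy = 739, Σx² = 259, Σy² = 7272
Sxx = Σx² − (Σx)²/n = 259 − 217.8 = 41.2
Sxy = Σxy − (Σx)(Σy)/n = 739 − 1042.8 = -303.8
Syy = Σy² − (Σy)²/n = 7272 − 4992.8 = 2279.2
R² = Sxy²/(Sxx·Syy) = (-303.8)²/(41.2·2279.2) = 0.982870

0.983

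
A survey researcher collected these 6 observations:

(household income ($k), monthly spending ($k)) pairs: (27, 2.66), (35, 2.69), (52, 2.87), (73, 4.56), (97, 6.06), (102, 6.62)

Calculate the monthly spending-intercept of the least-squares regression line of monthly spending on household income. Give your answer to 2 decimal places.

n = 6, Σx = 386, Σy = 25.46, Σxy = 1911.15, Σx² = 29800
Sxx = Σx² − (Σx)²/n = 29800 − 24832.666667 = 4967.333333
Sxy = Σxy − (Σx)(Σy)/n = 1911.15 − 1637.926667 = 273.223333
b = Sxy/Sxx = 273.223333/4967.333333 = 0.055004
a = ȳ − b·x̄ = 4.243333 − 0.055004·64.333333 = 0.704741

0.70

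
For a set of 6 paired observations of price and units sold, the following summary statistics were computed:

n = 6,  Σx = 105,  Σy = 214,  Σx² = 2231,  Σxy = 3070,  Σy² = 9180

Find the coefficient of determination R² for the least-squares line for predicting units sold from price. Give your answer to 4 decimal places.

0.7483

Sxx = Σx² − (Σx)²/n = 2231 − 1837.5 = 393.5
Sxy = Σxy − (Σx)(Σy)/n = 3070 − 3745 = -675
Syy = Σy² − (Σy)²/n = 9180 − 7632.666667 = 1547.333333
R² = Sxy²/(Sxx·Syy) = (-675)²/(393.5·1547.333333) = 0.748305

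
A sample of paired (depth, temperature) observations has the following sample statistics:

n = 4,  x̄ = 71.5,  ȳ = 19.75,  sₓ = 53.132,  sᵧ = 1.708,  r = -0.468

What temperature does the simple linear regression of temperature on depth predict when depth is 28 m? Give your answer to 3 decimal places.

20.404

b = r · sᵧ/sₓ = -0.468 · 1.708/53.132 = -0.015044
a = ȳ − b·x̄ = 19.75 − (-0.015044)·71.5 = 20.825681
ŷ(28) = a + b·28 = 20.825681 + (-0.015044)·28 = 20.404435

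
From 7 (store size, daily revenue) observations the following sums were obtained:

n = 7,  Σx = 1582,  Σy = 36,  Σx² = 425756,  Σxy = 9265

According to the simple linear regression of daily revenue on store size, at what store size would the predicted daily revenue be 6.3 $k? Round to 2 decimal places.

295.92

Sxx = Σx² − (Σx)²/n = 425756 − 357532 = 68224
Sxy = Σxy − (Σx)(Σy)/n = 9265 − 8136 = 1129
b = Sxy/Sxx = 1129/68224 = 0.016548
a = ȳ − b·x̄ = 5.142857 − 0.016548·226 = 1.402912
Set a + b·x = 6.3: x = (6.3 − 1.402912) / 0.016548 = 295.924636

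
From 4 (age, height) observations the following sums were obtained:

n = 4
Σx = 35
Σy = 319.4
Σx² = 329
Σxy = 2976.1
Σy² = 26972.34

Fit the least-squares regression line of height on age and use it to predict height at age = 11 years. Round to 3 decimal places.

97.786

Sxx = Σx² − (Σx)²/n = 329 − 306.25 = 22.75
Sxy = Σxy − (Σx)(Σy)/n = 2976.1 − 2794.75 = 181.35
b = Sxy/Sxx = 181.35/22.75 = 7.971429
a = ȳ − b·x̄ = 79.85 − 7.971429·8.75 = 10.1
ŷ(11) = a + b·11 = 10.1 + 7.971429·11 = 97.785714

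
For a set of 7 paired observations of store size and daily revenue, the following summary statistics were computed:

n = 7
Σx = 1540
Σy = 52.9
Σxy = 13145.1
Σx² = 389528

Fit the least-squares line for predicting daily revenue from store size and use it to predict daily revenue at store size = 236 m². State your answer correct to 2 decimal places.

Sxx = Σx² − (Σx)²/n = 389528 − 338800 = 50728
Sxy = Σxy − (Σx)(Σy)/n = 13145.1 − 11638 = 1507.1
b = Sxy/Sxx = 1507.1/50728 = 0.029709
a = ȳ − b·x̄ = 7.557143 − 0.029709·220 = 1.021068
ŷ(236) = a + b·236 = 1.021068 + 0.029709·236 = 8.032494

8.03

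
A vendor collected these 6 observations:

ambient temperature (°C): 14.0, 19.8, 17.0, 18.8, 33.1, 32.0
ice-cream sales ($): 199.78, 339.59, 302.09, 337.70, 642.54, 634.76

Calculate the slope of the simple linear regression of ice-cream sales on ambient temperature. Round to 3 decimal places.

22.811

n = 6, Σx = 134.7, Σy = 2456.46, Σxy = 62585.486, Σx² = 3350.09
Sxx = Σx² − (Σx)²/n = 3350.09 − 3024.015 = 326.075
Sxy = Σxy − (Σx)(Σy)/n = 62585.486 − 55147.527 = 7437.959
b = Sxy/Sxx = 7437.959/326.075 = 22.810577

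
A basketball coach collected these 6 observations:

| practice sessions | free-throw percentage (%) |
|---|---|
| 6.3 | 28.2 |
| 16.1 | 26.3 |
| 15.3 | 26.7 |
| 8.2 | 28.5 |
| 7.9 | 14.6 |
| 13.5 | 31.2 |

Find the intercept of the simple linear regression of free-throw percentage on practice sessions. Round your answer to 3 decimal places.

21.474

n = 6, Σx = 67.3, Σy = 155.5, Σxy = 1779.84, Σx² = 844.89
Sxx = Σx² − (Σx)²/n = 844.89 − 754.881667 = 90.008333
Sxy = Σxy − (Σx)(Σy)/n = 1779.84 − 1744.191667 = 35.648333
b = Sxy/Sxx = 35.648333/90.008333 = 0.396056
a = ȳ − b·x̄ = 25.916667 − 0.396056·11.216667 = 21.474239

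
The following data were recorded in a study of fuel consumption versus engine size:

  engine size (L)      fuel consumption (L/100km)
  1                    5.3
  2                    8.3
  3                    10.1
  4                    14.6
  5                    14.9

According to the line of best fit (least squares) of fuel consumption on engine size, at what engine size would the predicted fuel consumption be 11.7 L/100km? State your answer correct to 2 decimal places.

n = 5, Σx = 15, Σy = 53.2, Σxy = 185.1, Σx² = 55
Sxx = Σx² − (Σx)²/n = 55 − 45 = 10
Sxy = Σxy − (Σx)(Σy)/n = 185.1 − 159.6 = 25.5
b = Sxy/Sxx = 25.5/10 = 2.55
a = ȳ − b·x̄ = 10.64 − 2.55·3 = 2.99
Set a + b·x = 11.7: x = (11.7 − 2.99) / 2.55 = 3.415686

3.42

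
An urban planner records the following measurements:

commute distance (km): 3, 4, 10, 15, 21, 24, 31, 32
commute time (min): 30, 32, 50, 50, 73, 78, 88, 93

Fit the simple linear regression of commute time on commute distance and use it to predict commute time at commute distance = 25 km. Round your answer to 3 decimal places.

n = 8, Σx = 140, Σy = 494, Σxy = 10577, Σx² = 3352
Sxx = Σx² − (Σx)²/n = 3352 − 2450 = 902
Sxy = Σxy − (Σx)(Σy)/n = 10577 − 8645 = 1932
b = Sxy/Sxx = 1932/902 = 2.141907
a = ȳ − b·x̄ = 61.75 − 2.141907·17.5 = 24.266630
ŷ(25) = a + b·25 = 24.266630 + 2.141907·25 = 77.814302

77.814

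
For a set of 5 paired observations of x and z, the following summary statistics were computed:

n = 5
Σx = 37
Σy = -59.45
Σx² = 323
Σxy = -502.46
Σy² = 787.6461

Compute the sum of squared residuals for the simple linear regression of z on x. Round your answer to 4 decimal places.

Sxx = Σx² − (Σx)²/n = 323 − 273.8 = 49.2
Sxy = Σxy − (Σx)(Σy)/n = -502.46 − (-439.93) = -62.53
Syy = Σy² − (Σy)²/n = 787.6461 − 706.8605 = 80.7856
b = Sxy/Sxx = -62.53/49.2 = -1.270935
SSE = Syy − b·Sxy = 80.7856 − (-1.270935)·(-62.53) = 1.314037

1.3140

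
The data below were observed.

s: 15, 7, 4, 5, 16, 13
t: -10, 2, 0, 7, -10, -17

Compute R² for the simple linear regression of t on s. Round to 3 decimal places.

n = 6, Σx = 60, Σy = -28, Σxy = -482, Σx² = 740, Σy² = 542
Sxx = Σx² − (Σx)²/n = 740 − 600 = 140
Sxy = Σxy − (Σx)(Σy)/n = -482 − (-280) = -202
Syy = Σy² − (Σy)²/n = 542 − 130.666667 = 411.333333
R² = Sxy²/(Sxx·Syy) = (-202)²/(140·411.333333) = 0.708567

0.709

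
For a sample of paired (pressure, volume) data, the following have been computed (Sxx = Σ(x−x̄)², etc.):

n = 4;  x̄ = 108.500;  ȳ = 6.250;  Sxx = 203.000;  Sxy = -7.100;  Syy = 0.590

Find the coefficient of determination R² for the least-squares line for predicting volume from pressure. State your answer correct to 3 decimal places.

R² = Sxy²/(Sxx·Syy) = (-7.1)²/(203·0.59) = 0.420890

0.421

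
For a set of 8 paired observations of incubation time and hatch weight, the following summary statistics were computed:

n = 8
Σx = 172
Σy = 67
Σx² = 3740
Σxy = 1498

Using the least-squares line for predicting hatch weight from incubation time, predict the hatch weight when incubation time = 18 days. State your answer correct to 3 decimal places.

3.583

Sxx = Σx² − (Σx)²/n = 3740 − 3698 = 42
Sxy = Σxy − (Σx)(Σy)/n = 1498 − 1440.5 = 57.5
b = Sxy/Sxx = 57.5/42 = 1.369048
a = ȳ − b·x̄ = 8.375 − 1.369048·21.5 = -21.059524
ŷ(18) = a + b·18 = -21.059524 + 1.369048·18 = 3.583333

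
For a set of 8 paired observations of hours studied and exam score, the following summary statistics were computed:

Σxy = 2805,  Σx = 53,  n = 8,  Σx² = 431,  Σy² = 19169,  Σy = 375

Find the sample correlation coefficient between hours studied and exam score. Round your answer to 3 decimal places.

0.899

Sxx = Σx² − (Σx)²/n = 431 − 351.125 = 79.875
Sxy = Σxy − (Σx)(Σy)/n = 2805 − 2484.375 = 320.625
Syy = Σy² − (Σy)²/n = 19169 − 17578.125 = 1590.875
r = Sxy/√(Sxx·Syy) = 320.625/√(127071.140625) = 320.625/356.470392 = 0.899444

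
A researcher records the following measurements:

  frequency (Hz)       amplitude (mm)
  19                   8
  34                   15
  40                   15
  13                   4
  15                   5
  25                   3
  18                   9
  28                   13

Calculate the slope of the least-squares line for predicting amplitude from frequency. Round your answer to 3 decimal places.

n = 8, Σx = 192, Σy = 72, Σxy = 1990, Σx² = 5244
Sxx = Σx² − (Σx)²/n = 5244 − 4608 = 636
Sxy = Σxy − (Σx)(Σy)/n = 1990 − 1728 = 262
b = Sxy/Sxx = 262/636 = 0.411950

0.412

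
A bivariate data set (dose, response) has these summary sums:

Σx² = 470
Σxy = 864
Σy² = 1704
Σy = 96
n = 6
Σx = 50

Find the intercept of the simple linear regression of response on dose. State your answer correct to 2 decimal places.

Sxx = Σx² − (Σx)²/n = 470 − 416.666667 = 53.333333
Sxy = Σxy − (Σx)(Σy)/n = 864 − 800 = 64
b = Sxy/Sxx = 64/53.333333 = 1.2
a = ȳ − b·x̄ = 16 − 1.2·8.333333 = 6

6.00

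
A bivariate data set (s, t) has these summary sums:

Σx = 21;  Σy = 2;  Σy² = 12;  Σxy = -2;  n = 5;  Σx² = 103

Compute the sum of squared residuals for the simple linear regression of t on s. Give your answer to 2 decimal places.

Sxx = Σx² − (Σx)²/n = 103 − 88.2 = 14.8
Sxy = Σxy − (Σx)(Σy)/n = -2 − 8.4 = -10.4
Syy = Σy² − (Σy)²/n = 12 − 0.8 = 11.2
b = Sxy/Sxx = -10.4/14.8 = -0.702703
SSE = Syy − b·Sxy = 11.2 − (-0.702703)·(-10.4) = 3.891892

3.89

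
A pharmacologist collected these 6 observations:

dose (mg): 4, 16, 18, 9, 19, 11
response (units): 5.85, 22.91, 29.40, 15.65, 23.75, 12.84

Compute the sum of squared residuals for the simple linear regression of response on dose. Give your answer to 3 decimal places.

n = 6, Σx = 77, Σy = 110.4, Σxy = 1652.5, Σx² = 1159, Σy² = 2397.3012
Sxx = Σx² − (Σx)²/n = 1159 − 988.166667 = 170.833333
Sxy = Σxy − (Σx)(Σy)/n = 1652.5 − 1416.8 = 235.7
Syy = Σy² − (Σy)²/n = 2397.3012 − 2031.36 = 365.9412
b = Sxy/Sxx = 235.7/170.833333 = 1.379707
SSE = Syy − b·Sxy = 365.9412 − 1.379707·235.7 = 40.744185

40.744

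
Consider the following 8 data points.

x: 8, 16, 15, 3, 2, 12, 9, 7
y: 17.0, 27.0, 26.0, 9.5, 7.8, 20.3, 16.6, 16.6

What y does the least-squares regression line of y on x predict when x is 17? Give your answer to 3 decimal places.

n = 8, Σx = 72, Σy = 140.8, Σxy = 1511.3, Σx² = 832
Sxx = Σx² − (Σx)²/n = 832 − 648 = 184
Sxy = Σxy − (Σx)(Σy)/n = 1511.3 − 1267.2 = 244.1
b = Sxy/Sxx = 244.1/184 = 1.326630
a = ȳ − b·x̄ = 17.6 − 1.326630·9 = 5.660326
ŷ(17) = a + b·17 = 5.660326 + 1.326630·17 = 28.213043

28.213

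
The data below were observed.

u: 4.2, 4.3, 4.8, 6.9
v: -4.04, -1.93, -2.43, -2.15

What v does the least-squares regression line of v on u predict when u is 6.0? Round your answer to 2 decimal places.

n = 4, Σx = 20.2, Σy = -10.55, Σxy = -51.766, Σx² = 106.78
Sxx = Σx² − (Σx)²/n = 106.78 − 102.01 = 4.77
Sxy = Σxy − (Σx)(Σy)/n = -51.766 − (-53.2775) = 1.5115
b = Sxy/Sxx = 1.5115/4.77 = 0.316876
a = ȳ − b·x̄ = -2.6375 − 0.316876·5.05 = -4.237725
ŷ(6.0) = a + b·6.0 = -4.237725 + 0.316876·6 = -2.336468

-2.34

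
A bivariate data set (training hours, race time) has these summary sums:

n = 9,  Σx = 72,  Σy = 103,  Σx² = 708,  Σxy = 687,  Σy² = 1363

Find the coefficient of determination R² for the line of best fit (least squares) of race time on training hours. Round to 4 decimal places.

0.7718

Sxx = Σx² − (Σx)²/n = 708 − 576 = 132
Sxy = Σxy − (Σx)(Σy)/n = 687 − 824 = -137
Syy = Σy² − (Σy)²/n = 1363 − 1178.777778 = 184.222222
R² = Sxy²/(Sxx·Syy) = (-137)²/(132·184.222222) = 0.771836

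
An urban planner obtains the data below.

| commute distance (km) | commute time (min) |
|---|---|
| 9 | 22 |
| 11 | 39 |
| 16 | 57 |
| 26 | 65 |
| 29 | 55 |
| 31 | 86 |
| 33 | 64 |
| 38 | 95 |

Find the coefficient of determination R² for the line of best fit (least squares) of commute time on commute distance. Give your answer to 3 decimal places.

n = 8, Σx = 193, Σy = 483, Σxy = 13212, Σx² = 5469, Σy² = 33021
Sxx = Σx² − (Σx)²/n = 5469 − 4656.125 = 812.875
Sxy = Σxy − (Σx)(Σy)/n = 13212 − 11652.375 = 1559.625
Syy = Σy² − (Σy)²/n = 33021 − 29161.125 = 3859.875
R² = Sxy²/(Sxx·Syy) = (1559.625)²/(812.875·3859.875) = 0.775253

0.775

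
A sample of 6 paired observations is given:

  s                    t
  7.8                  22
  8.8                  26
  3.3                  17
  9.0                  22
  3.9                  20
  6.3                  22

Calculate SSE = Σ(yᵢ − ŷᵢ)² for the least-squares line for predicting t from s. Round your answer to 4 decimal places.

12.8672

n = 6, Σx = 39.1, Σy = 129, Σxy = 871.1, Σx² = 285.07, Σy² = 2817
Sxx = Σx² − (Σx)²/n = 285.07 − 254.801667 = 30.268333
Sxy = Σxy − (Σx)(Σy)/n = 871.1 − 840.65 = 30.45
Syy = Σy² − (Σy)²/n = 2817 − 2773.5 = 43.5
b = Sxy/Sxx = 30.45/30.268333 = 1.006002
SSE = Syy − b·Sxy = 43.5 − 1.006002·30.45 = 12.867243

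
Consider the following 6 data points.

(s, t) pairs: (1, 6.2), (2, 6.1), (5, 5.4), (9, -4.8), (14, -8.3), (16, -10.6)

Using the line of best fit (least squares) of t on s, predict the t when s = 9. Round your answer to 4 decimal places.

-2.4168

n = 6, Σx = 47, Σy = -6, Σxy = -283.6, Σx² = 563
Sxx = Σx² − (Σx)²/n = 563 − 368.166667 = 194.833333
Sxy = Σxy − (Σx)(Σy)/n = -283.6 − (-47) = -236.6
b = Sxy/Sxx = -236.6/194.833333 = -1.214371
a = ȳ − b·x̄ = -1 − (-1.214371)·7.833333 = 8.512575
ŷ(9) = a + b·9 = 8.512575 + (-1.214371)·9 = -2.416766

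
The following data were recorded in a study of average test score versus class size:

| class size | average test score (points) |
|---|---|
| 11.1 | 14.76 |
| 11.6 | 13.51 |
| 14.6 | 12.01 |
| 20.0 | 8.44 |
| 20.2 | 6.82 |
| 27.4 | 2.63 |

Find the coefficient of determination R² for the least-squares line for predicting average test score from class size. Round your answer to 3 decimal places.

0.985

n = 6, Σx = 104.9, Σy = 58.17, Σxy = 874.524, Σx² = 2029.73, Σy² = 669.2807
Sxx = Σx² − (Σx)²/n = 2029.73 − 1834.001667 = 195.728333
Sxy = Σxy − (Σx)(Σy)/n = 874.524 − 1017.0055 = -142.4815
Syy = Σy² − (Σy)²/n = 669.2807 − 563.95815 = 105.32255
R² = Sxy²/(Sxx·Syy) = (-142.4815)²/(195.728333·105.32255) = 0.984786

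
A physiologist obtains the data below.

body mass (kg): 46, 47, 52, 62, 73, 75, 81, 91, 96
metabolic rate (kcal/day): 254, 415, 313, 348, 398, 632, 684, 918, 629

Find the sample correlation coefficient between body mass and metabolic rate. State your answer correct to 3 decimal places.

n = 9, Σx = 623, Σy = 4591, Σxy = 344821, Σx² = 45885, Σy² = 2719863
Sxx = Σx² − (Σx)²/n = 45885 − 43125.444444 = 2759.555556
Sxy = Σxy − (Σx)(Σy)/n = 344821 − 317799.222222 = 27021.777778
Syy = Σy² − (Σy)²/n = 2719863 − 2341920.111111 = 377942.888889
r = Sxy/√(Sxx·Syy) = 27021.777778/√(1042954398.716049) = 27021.777778/32294.804516 = 0.836722

0.837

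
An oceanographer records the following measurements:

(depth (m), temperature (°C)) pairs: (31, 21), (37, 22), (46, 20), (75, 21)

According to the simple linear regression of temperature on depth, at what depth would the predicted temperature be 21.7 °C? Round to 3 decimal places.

-41.475

n = 4, Σx = 189, Σy = 84, Σxy = 3960, Σx² = 10071
Sxx = Σx² − (Σx)²/n = 10071 − 8930.25 = 1140.75
Sxy = Σxy − (Σx)(Σy)/n = 3960 − 3969 = -9
b = Sxy/Sxx = -9/1140.75 = -0.007890
a = ȳ − b·x̄ = 21 − (-0.007890)·47.25 = 21.372781
Set a + b·x = 21.7: x = (21.7 − 21.372781) / (-0.007890) = -41.475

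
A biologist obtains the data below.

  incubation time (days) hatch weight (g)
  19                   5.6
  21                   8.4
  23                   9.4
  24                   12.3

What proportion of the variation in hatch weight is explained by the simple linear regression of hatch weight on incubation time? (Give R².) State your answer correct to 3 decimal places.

0.928

n = 4, Σx = 87, Σy = 35.7, Σxy = 794.2, Σx² = 1907, Σy² = 341.57
Sxx = Σx² − (Σx)²/n = 1907 − 1892.25 = 14.75
Sxy = Σxy − (Σx)(Σy)/n = 794.2 − 776.475 = 17.725
Syy = Σy² − (Σy)²/n = 341.57 − 318.6225 = 22.9475
R² = Sxy²/(Sxx·Syy) = (17.725)²/(14.75·22.9475) = 0.928208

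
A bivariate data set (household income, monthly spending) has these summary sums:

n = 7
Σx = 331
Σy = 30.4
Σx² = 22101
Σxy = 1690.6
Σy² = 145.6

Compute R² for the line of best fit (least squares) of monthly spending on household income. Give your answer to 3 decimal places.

Sxx = Σx² − (Σx)²/n = 22101 − 15651.571429 = 6449.428571
Sxy = Σxy − (Σx)(Σy)/n = 1690.6 − 1437.485714 = 253.114286
Syy = Σy² − (Σy)²/n = 145.6 − 132.022857 = 13.577143
R² = Sxy²/(Sxx·Syy) = (253.114286)²/(6449.428571·13.577143) = 0.731651

0.732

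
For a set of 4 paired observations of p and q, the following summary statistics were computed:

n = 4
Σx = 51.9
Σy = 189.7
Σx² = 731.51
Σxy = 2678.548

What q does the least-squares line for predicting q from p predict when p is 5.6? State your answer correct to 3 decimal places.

Sxx = Σx² − (Σx)²/n = 731.51 − 673.4025 = 58.1075
Sxy = Σxy − (Σx)(Σy)/n = 2678.548 − 2461.3575 = 217.1905
b = Sxy/Sxx = 217.1905/58.1075 = 3.737736
a = ȳ − b·x̄ = 47.425 − 3.737736·12.975 = -1.072126
ŷ(5.6) = a + b·5.6 = -1.072126 + 3.737736·5.6 = 19.859196

19.859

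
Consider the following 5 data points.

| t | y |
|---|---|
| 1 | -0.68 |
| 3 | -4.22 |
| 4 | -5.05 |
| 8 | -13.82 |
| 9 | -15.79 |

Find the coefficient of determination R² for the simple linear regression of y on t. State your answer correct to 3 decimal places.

0.993

n = 5, Σx = 25, Σy = -39.56, Σxy = -286.21, Σx² = 171, Σy² = 484.0898
Sxx = Σx² − (Σx)²/n = 171 − 125 = 46
Sxy = Σxy − (Σx)(Σy)/n = -286.21 − (-197.8) = -88.41
Syy = Σy² − (Σy)²/n = 484.0898 − 312.99872 = 171.09108
R² = Sxy²/(Sxx·Syy) = (-88.41)²/(46·171.09108) = 0.993156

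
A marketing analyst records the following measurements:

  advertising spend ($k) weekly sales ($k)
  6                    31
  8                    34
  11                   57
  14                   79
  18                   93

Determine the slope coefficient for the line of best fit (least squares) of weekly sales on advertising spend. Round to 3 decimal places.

5.629

n = 5, Σx = 57, Σy = 294, Σxy = 3865, Σx² = 741
Sxx = Σx² − (Σx)²/n = 741 − 649.8 = 91.2
Sxy = Σxy − (Σx)(Σy)/n = 3865 − 3351.6 = 513.4
b = Sxy/Sxx = 513.4/91.2 = 5.629386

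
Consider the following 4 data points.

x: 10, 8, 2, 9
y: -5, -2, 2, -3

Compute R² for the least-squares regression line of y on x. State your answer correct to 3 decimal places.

0.954

n = 4, Σx = 29, Σy = -8, Σxy = -89, Σx² = 249, Σy² = 42
Sxx = Σx² − (Σx)²/n = 249 − 210.25 = 38.75
Sxy = Σxy − (Σx)(Σy)/n = -89 − (-58) = -31
Syy = Σy² − (Σy)²/n = 42 − 16 = 26
R² = Sxy²/(Sxx·Syy) = (-31)²/(38.75·26) = 0.953846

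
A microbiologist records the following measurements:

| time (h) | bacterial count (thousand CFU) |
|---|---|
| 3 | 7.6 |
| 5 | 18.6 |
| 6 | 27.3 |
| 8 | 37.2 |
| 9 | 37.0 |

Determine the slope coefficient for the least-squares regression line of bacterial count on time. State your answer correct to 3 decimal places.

n = 5, Σx = 31, Σy = 127.7, Σxy = 910.2, Σx² = 215
Sxx = Σx² − (Σx)²/n = 215 − 192.2 = 22.8
Sxy = Σxy − (Σx)(Σy)/n = 910.2 − 791.74 = 118.46
b = Sxy/Sxx = 118.46/22.8 = 5.195614

5.196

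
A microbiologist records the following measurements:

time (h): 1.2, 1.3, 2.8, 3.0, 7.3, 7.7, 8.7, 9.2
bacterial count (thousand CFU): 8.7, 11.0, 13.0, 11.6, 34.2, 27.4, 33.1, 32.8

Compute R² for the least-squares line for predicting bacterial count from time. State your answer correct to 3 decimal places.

0.939

n = 8, Σx = 41.2, Σy = 171.8, Σxy = 1146.31, Σx² = 292.88, Σy² = 4592.1
Sxx = Σx² − (Σx)²/n = 292.88 − 212.18 = 80.7
Sxy = Σxy − (Σx)(Σy)/n = 1146.31 − 884.77 = 261.54
Syy = Σy² − (Σy)²/n = 4592.1 − 3689.405 = 902.695
R² = Sxy²/(Sxx·Syy) = (261.54)²/(80.7·902.695) = 0.938992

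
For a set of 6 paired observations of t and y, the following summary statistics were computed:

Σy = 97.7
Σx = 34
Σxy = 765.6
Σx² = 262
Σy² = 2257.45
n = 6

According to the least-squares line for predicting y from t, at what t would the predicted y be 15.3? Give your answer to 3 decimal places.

5.345

Sxx = Σx² − (Σx)²/n = 262 − 192.666667 = 69.333333
Sxy = Σxy − (Σx)(Σy)/n = 765.6 − 553.633333 = 211.966667
b = Sxy/Sxx = 211.966667/69.333333 = 3.057212
a = ȳ − b·x̄ = 16.283333 − 3.057212·5.666667 = -1.040865
Set a + b·x = 15.3: x = (15.3 − (-1.040865)) / 3.057212 = 5.345023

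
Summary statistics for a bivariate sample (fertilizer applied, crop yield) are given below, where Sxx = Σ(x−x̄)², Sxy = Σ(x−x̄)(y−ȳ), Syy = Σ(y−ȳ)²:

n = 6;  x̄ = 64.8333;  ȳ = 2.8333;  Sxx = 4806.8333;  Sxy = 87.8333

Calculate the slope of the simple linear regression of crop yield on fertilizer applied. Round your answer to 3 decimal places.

0.018

b = Sxy/Sxx = 87.8333/4806.8333 = 0.018273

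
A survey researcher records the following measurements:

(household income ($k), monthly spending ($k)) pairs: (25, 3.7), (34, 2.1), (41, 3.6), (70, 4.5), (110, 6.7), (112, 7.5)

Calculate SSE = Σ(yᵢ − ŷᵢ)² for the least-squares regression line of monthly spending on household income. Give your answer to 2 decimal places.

n = 6, Σx = 392, Σy = 28.1, Σxy = 2203.5, Σx² = 33006, Σy² = 152.45
Sxx = Σx² − (Σx)²/n = 33006 − 25610.666667 = 7395.333333
Sxy = Σxy − (Σx)(Σy)/n = 2203.5 − 1835.866667 = 367.633333
Syy = Σy² − (Σy)²/n = 152.45 − 131.601667 = 20.848333
b = Sxy/Sxx = 367.633333/7395.333333 = 0.049712
SSE = Syy − b·Sxy = 20.848333 − 0.049712·367.633333 = 2.572718

2.57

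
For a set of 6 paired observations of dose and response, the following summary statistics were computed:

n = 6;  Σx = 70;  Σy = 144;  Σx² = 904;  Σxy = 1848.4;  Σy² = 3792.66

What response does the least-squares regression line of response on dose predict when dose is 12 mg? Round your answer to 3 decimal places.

Sxx = Σx² − (Σx)²/n = 904 − 816.666667 = 87.333333
Sxy = Σxy − (Σx)(Σy)/n = 1848.4 − 1680 = 168.4
b = Sxy/Sxx = 168.4/87.333333 = 1.928244
a = ȳ − b·x̄ = 24 − 1.928244·11.666667 = 1.503817
ŷ(12) = a + b·12 = 1.503817 + 1.928244·12 = 24.642748

24.643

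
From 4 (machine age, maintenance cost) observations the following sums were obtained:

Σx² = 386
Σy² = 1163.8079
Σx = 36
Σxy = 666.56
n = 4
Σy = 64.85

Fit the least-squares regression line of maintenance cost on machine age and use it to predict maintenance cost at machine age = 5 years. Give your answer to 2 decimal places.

Sxx = Σx² − (Σx)²/n = 386 − 324 = 62
Sxy = Σxy − (Σx)(Σy)/n = 666.56 − 583.65 = 82.91
b = Sxy/Sxx = 82.91/62 = 1.337258
a = ȳ − b·x̄ = 16.2125 − 1.337258·9 = 4.177177
ŷ(5) = a + b·5 = 4.177177 + 1.337258·5 = 10.863468

10.86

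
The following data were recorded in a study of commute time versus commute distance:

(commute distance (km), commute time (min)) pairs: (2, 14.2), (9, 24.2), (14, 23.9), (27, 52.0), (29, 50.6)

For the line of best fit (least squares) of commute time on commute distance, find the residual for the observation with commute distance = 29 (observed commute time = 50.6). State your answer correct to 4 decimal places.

-0.9295

n = 5, Σx = 81, Σy = 164.9, Σxy = 3452.2, Σx² = 1851
Sxx = Σx² − (Σx)²/n = 1851 − 1312.2 = 538.8
Sxy = Σxy − (Σx)(Σy)/n = 3452.2 − 2671.38 = 780.82
b = Sxy/Sxx = 780.82/538.8 = 1.449183
a = ȳ − b·x̄ = 32.98 − 1.449183·16.2 = 9.503229
ŷ(29) = 9.503229 + 1.449183·29 = 51.529547
residual = y − ŷ = 50.6 − 51.529547 = -0.929547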